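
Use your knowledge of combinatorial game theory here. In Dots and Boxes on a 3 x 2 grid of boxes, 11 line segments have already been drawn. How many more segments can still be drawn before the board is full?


Grid: 3 x 2 boxes, i.e. 4 rows and 3 columns of dots.
Horizontal edges: (rows + 1) * cols = 4 * 2 = 8
Vertical edges: rows * (cols + 1) = 3 * 3 = 9
Total edges: 8 + 9 = 17
Edges drawn: 11
Remaining: 17 - 11 = 6

6


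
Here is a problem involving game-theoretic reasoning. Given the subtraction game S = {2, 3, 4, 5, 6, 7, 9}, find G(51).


The subtraction set is S = {2, 3, 4, 5, 6, 7, 9}.
G(k) = mex{ G(k - s) : s in S, s <= k }. We compute iteratively: G(0) = 0.
G(1) = mex({}) = 0
G(2) = mex({0}) = 1
G(3) = mex({0}) = 1
G(4) = mex({0, 1}) = 2
G(5) = mex({0, 1}) = 2
G(6) = mex({0, 1, 2}) = 3
G(7) = mex({0, 1, 2}) = 3
G(8) = mex({0, 1, 2, 3}) = 4
G(9) = mex({0, 1, 2, 3}) = 4
G(10) = mex({0, 1, 2, 3, 4}) = 5
G(11) = mex({1, 2, 3, 4}) = 0
G(12) = mex({1, 2, 3, 4, 5}) = 0
G(13) = mex({0, 2, 3, 4, 5}) = 1
G(14) = mex({0, 2, 3, 4, 5}) = 1
G(15) = mex({0, 1, 3, 4, 5}) = 2
G(16) = mex({0, 1, 3, 4, 5}) = 2
G(17) = mex({0, 1, 2, 4, 5}) = 3
G(18) = mex({0, 1, 2, 4}) = 3
G(19) = mex({0, 1, 2, 3, 5}) = 4
Observe that G(11)..G(19) = 0, 0, 1, 1, 2, 2, 3, 3, 4 repeats G(0)..G(8) = 0, 0, 1, 1, 2, 2, 3, 3, 4.
For k >= max(S) = 9, G(k) is determined by the previous 9 values G(k-9)..G(k-1); a window of 9 consecutive values has recurred shifted by 11, so by induction G(k + 11) = G(k) for all k >= 0: the sequence is periodic from the start with period 11.
One period: G(0..10) = 0, 0, 1, 1, 2, 2, 3, 3, 4, 4, 5.
51 mod 11 = 7, so G(51) = G(7) = 3.

3


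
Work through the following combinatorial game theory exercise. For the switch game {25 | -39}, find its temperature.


The game is {25 | -39}, a switch {a | b} with numbers a > b.
Cooling {a | b} by t gives {a - t | b + t}, which stops being hot when a - t = b + t, i.e. at t = (a - b)/2. So the temperature of a switch is (a - b)/2.
Temperature = (Left option - Right option) / 2
= (25 - (-39)) / 2
= 64 / 2
= 32

32


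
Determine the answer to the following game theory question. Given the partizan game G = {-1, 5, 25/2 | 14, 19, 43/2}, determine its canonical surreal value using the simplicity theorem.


Left options: {-1, 5, 25/2}, max = 25/2
Right options: {14, 19, 43/2}, min = 14
All options are numbers and max(Left) < min(Right), so by the simplicity theorem the value is the simplest (earliest-born) number strictly between 25/2 and 14.
The only integer strictly between 25/2 and 14 is 13.
No non-integer in the interval can be simpler: if x is a non-integer in the interval, then floor(x) or ceil(x) also lies in the interval (the interval contains an integer), and both are proper prefixes of x's sign expansion, i.e. born earlier. So the game value is 13.
Game value = 13

13


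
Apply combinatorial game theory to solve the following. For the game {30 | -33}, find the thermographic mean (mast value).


Game = {30 | -33}, a switch {a | b} with numbers a > b.
Its thermograph has left wall a - t and right wall b + t, which meet at t = (a - b)/2, where both equal (a + b)/2. So the mast (mean value) is at (a + b)/2.
Mean = (30 + (-33))/2 = -3/2 = -3/2

-3/2


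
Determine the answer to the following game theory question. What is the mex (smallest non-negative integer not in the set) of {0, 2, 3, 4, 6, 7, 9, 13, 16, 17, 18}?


Set = {0, 2, 3, 4, 6, 7, 9, 13, 16, 17, 18}
0 is in the set.
1 is NOT in the set. This is the mex.
mex = 1

1


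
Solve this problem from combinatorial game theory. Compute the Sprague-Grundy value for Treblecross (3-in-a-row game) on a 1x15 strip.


Treblecross: place X on empty cells; 3-in-a-row wins.
Playing within two cells of an existing X lets the opponent win at once, so sensible play treats the cells i-2..i+2 around each X as dead. The player left with no safe cell loses, so this is a normal-play take-away game on strips of safe cells.
Placing X at cell i (0-indexed) of a strip of k safe cells leaves independent strips of sizes max(0, i-2) and max(0, k-i-3). Hence G(k) = mex{ G(max(0,i-2)) XOR G(max(0,k-i-3)) : 0 <= i < k }, with G(0) = 0.
G(1): splits (0,0):0^0=0 -> mex({0}) = 1
G(2): splits (0,0):0^0=0 -> mex({0}) = 1
G(3): splits (0,0):0^0=0 -> mex({0}) = 1
G(4): splits (0,1):0^1=1 (0,0):0^0=0 -> mex({0, 1}) = 2
G(5): splits (0,2):0^1=1 (0,1):0^1=1 (0,0):0^0=0 -> mex({0, 1}) = 2
G(6) = mex({1}) = 0
G(7) = mex({0, 1, 2}) = 3
G(8) = mex({0, 1, 2}) = 3
G(9) = mex({0, 2}) = 1
G(10) = mex({0, 2, 3}) = 1
G(11) = mex({0, 3}) = 1
G(12) = mex({1, 3}) = 0
G(13) = mex({0, 1, 2, 3}) = 4
G(14) = mex({0, 1, 2}) = 3
G(15) = mex({0, 1, 2}) = 3
Therefore G(15) = 3.

3


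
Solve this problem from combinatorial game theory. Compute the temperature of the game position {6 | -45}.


The game is {6 | -45}, a switch {a | b} with numbers a > b.
Cooling {a | b} by t gives {a - t | b + t}, which stops being hot when a - t = b + t, i.e. at t = (a - b)/2. So the temperature of a switch is (a - b)/2.
Temperature = (Left option - Right option) / 2
= (6 - (-45)) / 2
= 51 / 2
= 51/2

51/2


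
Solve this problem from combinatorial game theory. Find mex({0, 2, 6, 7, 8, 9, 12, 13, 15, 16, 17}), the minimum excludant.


Set = {0, 2, 6, 7, 8, 9, 12, 13, 15, 16, 17}
0 is in the set.
1 is NOT in the set. This is the mex.
mex = 1

1


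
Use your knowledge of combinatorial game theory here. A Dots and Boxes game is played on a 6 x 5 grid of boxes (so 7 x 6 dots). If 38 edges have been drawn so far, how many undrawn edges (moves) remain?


Grid: 6 x 5 boxes, i.e. 7 rows and 6 columns of dots.
Horizontal edges: (rows + 1) * cols = 7 * 5 = 35
Vertical edges: rows * (cols + 1) = 6 * 6 = 36
Total edges: 35 + 36 = 71
Edges drawn: 38
Remaining: 71 - 38 = 33

33


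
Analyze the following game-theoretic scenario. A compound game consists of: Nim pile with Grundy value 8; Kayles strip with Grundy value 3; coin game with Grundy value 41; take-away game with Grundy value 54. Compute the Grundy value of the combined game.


By the Sprague-Grundy theorem, the Grundy value of a sum of games is the XOR of individual Grundy values.
Nim pile: Grundy value = 8. Running XOR: 0 XOR 8 = 8
Kayles strip: Grundy value = 3. Running XOR: 8 XOR 3 = 11
coin game: Grundy value = 41. Running XOR: 11 XOR 41 = 34
take-away game: Grundy value = 54. Running XOR: 34 XOR 54 = 20
The combined Grundy value is 20.

20


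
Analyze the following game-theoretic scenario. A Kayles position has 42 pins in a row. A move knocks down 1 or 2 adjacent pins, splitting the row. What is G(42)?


Kayles: a move removes 1 or 2 adjacent pins from a contiguous row.
Removing pins from a row of k leaves two independent rows (a, b) with a + b = k - 1 (one pin) or a + b = k - 2 (two pins); an end removal gives a = 0.
By Sprague-Grundy, G(k) = mex{ G(a) XOR G(b) } over all these splits. G(0) = 0.
G(1): splits (0,0):0^0=0 -> mex({0}) = 1
G(2): splits (0,1):0^1=1 (0,0):0^0=0 -> mex({0, 1}) = 2
G(3): splits (0,2):0^2=2 (1,1):1^1=0 (0,1):0^1=1 -> mex({0, 1, 2}) = 3
G(4): splits (0,3):0^3=3 (1,2):1^2=3 (0,2):0^2=2 (1,1):1^1=0 -> mex({0, 2, 3}) = 1
G(5): splits (0,4):0^1=1 (1,3):1^3=2 (2,2):2^2=0 (0,3):0^3=3 (1,2):1^2=3 -> mex({0, 1, 2, 3}) = 4
G(6) = mex({0, 1, 2, 4}) = 3
G(7) = mex({0, 1, 3, 4, 5}) = 2
G(8) = mex({0, 2, 3, 5, 6}) = 1
G(9) = mex({0, 1, 2, 3, 6, 7}) = 4
G(10) = mex({0, 1, 3, 4, 5, 7}) = 2
G(11) = mex({0, 1, 2, 3, 4, 5}) = 6
G(12) = mex({0, 1, 2, 3, 5, 6, 7}) = 4
G(13) = mex({0, 2, 3, 4, 6, 7}) = 1
G(14) = mex({0, 1, 4, 5, 6, 7}) = 2
G(15) = mex({0, 1, 2, 3, 4, 5, 6}) = 7
G(16) = mex({0, 2, 3, 5, 6, 7}) = 1
G(17) = mex({0, 1, 2, 3, 5, 6, 7}) = 4
G(18) = mex({0, 1, 2, 4, 5, 6}) = 3
G(19) = mex({0, 1, 3, 4, 5, 7}) = 2
G(20) = mex({0, 2, 3, 4, 5, 6, 7}) = 1
G(21) = mex({0, 1, 2, 3, 5, 6, 7}) = 4
G(22) = mex({0, 1, 2, 3, 4, 5, 7}) = 6
G(23) = mex({0, 1, 2, 3, 4, 5, 6}) = 7
G(24) = mex({0, 1, 2, 3, 5, 6, 7}) = 4
G(25) = mex({0, 2, 3, 4, 6, 7}) = 1
G(26) = mex({0, 1, 3, 4, 5, 6, 7}) = 2
G(27) = mex({0, 1, 2, 3, 4, 5, 6, 7}) = 8
G(28) = mex({0, 1, 2, 3, 4, 6, 7, 8}) = 5
G(29) = mex({0, 1, 2, 3, 5, 6, 7, 8, 9}) = 4
G(30) = mex({0, 1, 2, 3, 4, 5, 6, 9, 10}) = 7
G(31) = mex({0, 1, 3, 4, 5, 7, 10, 11}) = 2
G(32) = mex({0, 2, 3, 4, 5, 6, 7, 9, 11}) = 1
G(33) = mex({0, 1, 2, 3, 4, 5, 6, 7, 9, 12}) = 8
G(34) = mex({0, 1, 2, 3, 4, 5, 7, 8, 11, 12}) = 6
G(35) = mex({0, 1, 2, 3, 4, 5, 6, 8, 9, 10, 11}) = 7
G(36) = mex({0, 1, 2, 3, 5, 6, 7, 9, 10}) = 4
G(37) = mex({0, 2, 3, 4, 6, 7, 9, 10, 11, 12}) = 1
G(38) = mex({0, 1, 3, 4, 5, 6, 7, 9, 10, 11, 12}) = 2
G(39) = mex({0, 1, 2, 4, 5, 6, 7, 9, 10, 12, 14}) = 3
G(40) = mex({0, 2, 3, 4, 6, 7, 11, 12, 14}) = 1
G(41) = mex({0, 1, 2, 3, 5, 6, 7, 9, 10, 11, 12}) = 4
G(42) = mex({0, 1, 2, 3, 4, 5, 6, 9, 10}) = 7
Therefore G(42) = 7.

7


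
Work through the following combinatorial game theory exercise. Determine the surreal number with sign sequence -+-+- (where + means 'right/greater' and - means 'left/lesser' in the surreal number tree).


Sign expansion: -+-+-
Rule: track bounds (lo, hi), initially (-inf, +inf). On '+', the current value becomes lo and we move to the simplest number in (value, hi): value + 1 if hi = +inf, otherwise the midpoint (value + hi)/2. On '-', the current value becomes hi and we move to value - 1 if lo = -inf, otherwise the midpoint (lo + value)/2.
Start at 0.
Step 1: sign = -, move left. Bounds: (-inf, 0). Value = -1
Step 2: sign = +, move right. Bounds: (-1, 0). Value = -1/2
Step 3: sign = -, move left. Bounds: (-1, -1/2). Value = -3/4
Step 4: sign = +, move right. Bounds: (-3/4, -1/2). Value = -5/8
Step 5: sign = -, move left. Bounds: (-3/4, -5/8). Value = -11/16
The surreal number with sign expansion -+-+- is -11/16.

-11/16


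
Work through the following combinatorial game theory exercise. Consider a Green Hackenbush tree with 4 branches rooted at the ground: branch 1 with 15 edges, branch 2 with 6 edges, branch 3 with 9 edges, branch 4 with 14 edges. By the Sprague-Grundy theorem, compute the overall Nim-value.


The tree has 4 branches from the ground vertex.
In Green Hackenbush, the Nim-value of a simple path of length k is k.
Branch 1: length 15, Nim-value = 15
Branch 2: length 6, Nim-value = 6
Branch 3: length 9, Nim-value = 9
Branch 4: length 14, Nim-value = 14
Total Nim-value = XOR of all branch values:
0 XOR 15 = 15
15 XOR 6 = 9
9 XOR 9 = 0
0 XOR 14 = 14
Nim-value of the tree = 14

14


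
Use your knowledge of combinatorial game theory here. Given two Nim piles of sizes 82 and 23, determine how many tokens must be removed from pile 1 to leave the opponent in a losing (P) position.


Piles: 82 and 23
Current XOR: 82 XOR 23 = 69 (non-zero, so this is an N-position).
To make the XOR zero, we need to find a move that balances the piles.
For pile 1 (size 82): target = 82 XOR 69 = 23
We reduce pile 1 from 82 to 23.
Tokens removed: 82 - 23 = 59
Verification: 23 XOR 23 = 0

59


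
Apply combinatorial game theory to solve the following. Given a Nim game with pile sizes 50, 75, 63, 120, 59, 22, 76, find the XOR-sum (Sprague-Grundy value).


We need the XOR (exclusive or) of all pile sizes.
After XOR-ing pile 1 (size 50): 0 XOR 50 = 50
After XOR-ing pile 2 (size 75): 50 XOR 75 = 121
After XOR-ing pile 3 (size 63): 121 XOR 63 = 70
After XOR-ing pile 4 (size 120): 70 XOR 120 = 62
After XOR-ing pile 5 (size 59): 62 XOR 59 = 5
After XOR-ing pile 6 (size 22): 5 XOR 22 = 19
After XOR-ing pile 7 (size 76): 19 XOR 76 = 95
The Nim-value of this position is 95.

95


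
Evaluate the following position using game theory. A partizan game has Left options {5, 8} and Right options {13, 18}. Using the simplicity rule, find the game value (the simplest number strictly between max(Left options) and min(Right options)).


Left options: {5, 8}, max = 8
Right options: {13, 18}, min = 13
All options are numbers and max(Left) < min(Right), so by the simplicity theorem the value is the simplest (earliest-born) number strictly between 8 and 13.
Integers 9 through 12 all lie strictly between 8 and 13.
Among integers, the simplest (lowest birthday = smallest |n|; 0 is born on day 0, +-n on day n) is 9.
No non-integer in the interval can be simpler: if x is a non-integer in the interval, then floor(x) or ceil(x) also lies in the interval (the interval contains an integer), and both are proper prefixes of x's sign expansion, i.e. born earlier. So the game value is 9.
Game value = 9

9


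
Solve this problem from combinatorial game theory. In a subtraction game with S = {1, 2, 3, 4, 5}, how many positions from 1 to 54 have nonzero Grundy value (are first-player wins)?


Subtraction set S = {1, 2, 3, 4, 5}, so G(n) = n mod 6.
G(n) = 0 when n is a multiple of 6.
Multiples of 6 in [1, 54]: 9
N-positions (nonzero Grundy) = 54 - 9 = 45

45


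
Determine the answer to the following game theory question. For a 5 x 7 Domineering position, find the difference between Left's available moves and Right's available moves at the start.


Board is 5 x 7 (rows x cols).
Left (vertical) placements: (rows-1) * cols = 4 * 7 = 28
Right (horizontal) placements: rows * (cols-1) = 5 * 6 = 30
Advantage = Left - Right = 28 - 30 = -2

-2


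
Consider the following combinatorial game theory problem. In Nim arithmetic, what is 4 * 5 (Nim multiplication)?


Nim multiplication is bilinear over XOR: (u XOR v) * w = (u*w) XOR (v*w).
So we split each operand into its bit components and XOR the pairwise Nim products.
4 = 4 (as XOR of powers of 2).
5 = 1 + 4 (as XOR of powers of 2).
Using the standard Nim-product table on single bits:
  2*2 = 3,   2*4 = 8,   2*8 = 12,
  4*4 = 6,   4*8 = 11,  8*8 = 13,
and  1*x = x (identity), k*l = l*k (commutative).
Pairwise Nim products:
  4 * 1 = 4
  4 * 4 = 6
XOR them: 4 XOR 6 = 2.
Result: 4 * 5 = 2 (in Nim).

2


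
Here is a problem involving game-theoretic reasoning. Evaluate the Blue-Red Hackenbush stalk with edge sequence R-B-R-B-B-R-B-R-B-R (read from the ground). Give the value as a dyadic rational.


Edges (from ground): R-B-R-B-B-R-B-R-B-R
By Berlekamp's sign-expansion rule, a Blue-Red Hackenbush stalk has the value of the surreal number whose sign sequence is the edge sequence with B -> + and R -> -.
Sign sequence: -+-++-+-+-
Trace the sign expansion in the surreal number tree, starting from 0:
Edge 1: R (sign -) -> bounds (-inf, 0), value = -1
Edge 2: B (sign +) -> bounds (-1, 0), value = -1/2
Edge 3: R (sign -) -> bounds (-1, -1/2), value = -3/4
Edge 4: B (sign +) -> bounds (-3/4, -1/2), value = -5/8
Edge 5: B (sign +) -> bounds (-5/8, -1/2), value = -9/16
Edge 6: R (sign -) -> bounds (-5/8, -9/16), value = -19/32
Edge 7: B (sign +) -> bounds (-19/32, -9/16), value = -37/64
Edge 8: R (sign -) -> bounds (-19/32, -37/64), value = -75/128
Edge 9: B (sign +) -> bounds (-75/128, -37/64), value = -149/256
Edge 10: R (sign -) -> bounds (-75/128, -149/256), value = -299/512
Game value = -299/512

-299/512


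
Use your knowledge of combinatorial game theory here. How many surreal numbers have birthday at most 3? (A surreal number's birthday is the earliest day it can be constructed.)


Day 0: {|} = 0 is born. Count = 1.
Day n: the number of surreal numbers born by day n is 2^(n+1) - 1.
By day 0: 2^1 - 1 = 1
By day 1: 2^2 - 1 = 3
By day 2: 2^3 - 1 = 7
By day 3: 2^4 - 1 = 15
By day 3: 15 surreal numbers.

15


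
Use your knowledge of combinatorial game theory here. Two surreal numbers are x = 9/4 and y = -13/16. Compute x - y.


x = 9/4, y = -13/16
Converting to common denominator: 16
x = 36/16, y = -13/16
x - y = 9/4 - -13/16 = 49/16

49/16


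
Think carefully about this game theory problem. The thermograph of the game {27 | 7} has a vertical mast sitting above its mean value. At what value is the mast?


Game = {27 | 7}, a switch {a | b} with numbers a > b.
Its thermograph has left wall a - t and right wall b + t, which meet at t = (a - b)/2, where both equal (a + b)/2. So the mast (mean value) is at (a + b)/2.
Mean = (27 + (7))/2 = 34/2 = 17

17


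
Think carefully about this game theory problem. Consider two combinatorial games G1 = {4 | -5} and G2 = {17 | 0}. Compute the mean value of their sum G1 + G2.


G1 = {4 | -5}, G2 = {17 | 0}
Each is a switch {a | b} with numbers a > b; its mean value is (a + b)/2, and mean value is additive over game sums: m(G1 + G2) = m(G1) + m(G2).
Mean of G1 = (4 + (-5))/2 = -1/2 = -1/2
Mean of G2 = (17 + (0))/2 = 17/2 = 17/2
Mean of G1 + G2 = -1/2 + 17/2 = 8

8


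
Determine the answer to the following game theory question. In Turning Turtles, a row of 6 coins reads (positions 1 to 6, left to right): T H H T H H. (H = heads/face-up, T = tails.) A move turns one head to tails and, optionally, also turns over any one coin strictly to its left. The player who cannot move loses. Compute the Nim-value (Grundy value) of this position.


Coins: T H H T H H
Key fact: a single head at position k behaves exactly like a Nim heap of size k (turning it to T and optionally flipping a coin at j < k corresponds to moving the heap from k to j, or to 0), and heads combine as a disjunctive sum (two heads at the same place would cancel, matching j XOR j = 0). So the Nim-value is the XOR of the 1-indexed positions of the heads.
Face-up positions (1-indexed): [2, 3, 5, 6]
XOR 0 with 2: 0 XOR 2 = 2
XOR 2 with 3: 2 XOR 3 = 1
XOR 1 with 5: 1 XOR 5 = 4
XOR 4 with 6: 4 XOR 6 = 2
Nim-value = 2

2


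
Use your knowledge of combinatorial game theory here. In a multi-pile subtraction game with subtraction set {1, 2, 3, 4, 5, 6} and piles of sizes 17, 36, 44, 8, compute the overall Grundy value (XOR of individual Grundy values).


Subtraction set: {1, 2, 3, 4, 5, 6}
For this subtraction set, G(n) = n mod 7 (period = max + 1 = 7).
Pile 1 (size 17): G(17) = 17 mod 7 = 3
Pile 2 (size 36): G(36) = 36 mod 7 = 1
Pile 3 (size 44): G(44) = 44 mod 7 = 2
Pile 4 (size 8): G(8) = 8 mod 7 = 1
Total Grundy value = XOR of all: 3 XOR 1 XOR 2 XOR 1 = 1

1


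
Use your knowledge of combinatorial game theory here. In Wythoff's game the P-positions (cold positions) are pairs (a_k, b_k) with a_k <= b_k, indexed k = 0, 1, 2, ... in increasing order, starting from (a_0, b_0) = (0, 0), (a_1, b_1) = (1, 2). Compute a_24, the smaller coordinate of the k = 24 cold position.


By Wythoff's theorem, a_k = floor(k * phi) and b_k = floor(k * phi^2) = a_k + k, where phi = (1 + sqrt(5))/2 is the golden ratio.
phi = (1 + sqrt(5))/2 = 1.618034
k = 24
k * phi = 24 * 1.618034 = 38.832816
a_24 = floor(k * phi) = 38

38


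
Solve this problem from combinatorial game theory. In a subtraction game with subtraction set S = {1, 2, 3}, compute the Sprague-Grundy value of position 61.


The subtraction set is S = {1, 2, 3}.
G(k) = mex{ G(k - s) : s in S, s <= k }. We compute iteratively: G(0) = 0.
G(1) = mex({0}) = 1
G(2) = mex({0, 1}) = 2
G(3) = mex({0, 1, 2}) = 3
G(4) = mex({1, 2, 3}) = 0
G(5) = mex({0, 2, 3}) = 1
G(6) = mex({0, 1, 3}) = 2
Observe that G(4)..G(6) = 0, 1, 2 repeats G(0)..G(2) = 0, 1, 2.
For k >= max(S) = 3, G(k) is determined by the previous 3 values G(k-3)..G(k-1); a window of 3 consecutive values has recurred shifted by 4, so by induction G(k + 4) = G(k) for all k >= 0: the sequence is periodic from the start with period 4.
One period: G(0..3) = 0, 1, 2, 3.
61 mod 4 = 1, so G(61) = G(1) = 1.

1


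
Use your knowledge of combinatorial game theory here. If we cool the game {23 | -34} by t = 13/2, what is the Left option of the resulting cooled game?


Original game: {23 | -34} (a switch {a | b} with a > b).
Cooling by t (for t below the temperature (a - b)/2 = 57/2) taxes each move by t: {a | b} cooled by t is {a - t | b + t}.
Cooling amount: t = 13/2
Cooled Left option: 23 - 13/2 = 33/2
Cooled Right option: -34 + 13/2 = -55/2
Cooled game: {33/2 | -55/2}
Left option = 33/2

33/2


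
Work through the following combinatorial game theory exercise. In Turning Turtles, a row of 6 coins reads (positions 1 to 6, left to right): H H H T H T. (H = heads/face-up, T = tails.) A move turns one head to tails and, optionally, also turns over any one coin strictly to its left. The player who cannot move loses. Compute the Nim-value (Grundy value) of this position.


Coins: H H H T H T
Key fact: a single head at position k behaves exactly like a Nim heap of size k (turning it to T and optionally flipping a coin at j < k corresponds to moving the heap from k to j, or to 0), and heads combine as a disjunctive sum (two heads at the same place would cancel, matching j XOR j = 0). So the Nim-value is the XOR of the 1-indexed positions of the heads.
Face-up positions (1-indexed): [1, 2, 3, 5]
XOR 0 with 1: 0 XOR 1 = 1
XOR 1 with 2: 1 XOR 2 = 3
XOR 3 with 3: 3 XOR 3 = 0
XOR 0 with 5: 0 XOR 5 = 5
Nim-value = 5

5


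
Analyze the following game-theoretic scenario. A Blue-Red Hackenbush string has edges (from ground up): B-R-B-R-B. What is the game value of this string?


Edges (from ground): B-R-B-R-B
By Berlekamp's sign-expansion rule, a Blue-Red Hackenbush stalk has the value of the surreal number whose sign sequence is the edge sequence with B -> + and R -> -.
Sign sequence: +-+-+
Trace the sign expansion in the surreal number tree, starting from 0:
Edge 1: B (sign +) -> bounds (0, +inf), value = 1
Edge 2: R (sign -) -> bounds (0, 1), value = 1/2
Edge 3: B (sign +) -> bounds (1/2, 1), value = 3/4
Edge 4: R (sign -) -> bounds (1/2, 3/4), value = 5/8
Edge 5: B (sign +) -> bounds (5/8, 3/4), value = 11/16
Game value = 11/16

11/16


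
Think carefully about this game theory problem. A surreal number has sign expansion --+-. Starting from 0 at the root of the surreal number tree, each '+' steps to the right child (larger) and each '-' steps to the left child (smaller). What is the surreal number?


Sign expansion: --+-
Rule: track bounds (lo, hi), initially (-inf, +inf). On '+', the current value becomes lo and we move to the simplest number in (value, hi): value + 1 if hi = +inf, otherwise the midpoint (value + hi)/2. On '-', the current value becomes hi and we move to value - 1 if lo = -inf, otherwise the midpoint (lo + value)/2.
Start at 0.
Step 1: sign = -, move left. Bounds: (-inf, 0). Value = -1
Step 2: sign = -, move left. Bounds: (-inf, -1). Value = -2
Step 3: sign = +, move right. Bounds: (-2, -1). Value = -3/2
Step 4: sign = -, move left. Bounds: (-2, -3/2). Value = -7/4
The surreal number with sign expansion --+- is -7/4.

-7/4


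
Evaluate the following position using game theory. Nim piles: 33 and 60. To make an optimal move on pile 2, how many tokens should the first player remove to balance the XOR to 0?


Piles: 33 and 60
Current XOR: 33 XOR 60 = 29 (non-zero, so this is an N-position).
To make the XOR zero, we need to find a move that balances the piles.
For pile 2 (size 60): target = 60 XOR 29 = 33
We reduce pile 2 from 60 to 33.
Tokens removed: 60 - 33 = 27
Verification: 33 XOR 33 = 0

27


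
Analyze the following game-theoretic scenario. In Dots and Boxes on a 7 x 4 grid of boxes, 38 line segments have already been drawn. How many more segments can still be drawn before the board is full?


Grid: 7 x 4 boxes, i.e. 8 rows and 5 columns of dots.
Horizontal edges: (rows + 1) * cols = 8 * 4 = 32
Vertical edges: rows * (cols + 1) = 7 * 5 = 35
Total edges: 32 + 35 = 67
Edges drawn: 38
Remaining: 67 - 38 = 29

29


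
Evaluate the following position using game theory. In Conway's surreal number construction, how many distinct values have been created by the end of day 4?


Day 0: {|} = 0 is born. Count = 1.
Day n: the number of surreal numbers born by day n is 2^(n+1) - 1.
By day 0: 2^1 - 1 = 1
By day 1: 2^2 - 1 = 3
By day 2: 2^3 - 1 = 7
By day 3: 2^4 - 1 = 15
By day 4: 2^5 - 1 = 31
By day 4: 31 surreal numbers.

31


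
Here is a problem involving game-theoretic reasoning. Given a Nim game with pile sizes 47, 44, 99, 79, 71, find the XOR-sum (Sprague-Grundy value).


We need the XOR (exclusive or) of all pile sizes.
After XOR-ing pile 1 (size 47): 0 XOR 47 = 47
After XOR-ing pile 2 (size 44): 47 XOR 44 = 3
After XOR-ing pile 3 (size 99): 3 XOR 99 = 96
After XOR-ing pile 4 (size 79): 96 XOR 79 = 47
After XOR-ing pile 5 (size 71): 47 XOR 71 = 104
The Nim-value of this position is 104.

104


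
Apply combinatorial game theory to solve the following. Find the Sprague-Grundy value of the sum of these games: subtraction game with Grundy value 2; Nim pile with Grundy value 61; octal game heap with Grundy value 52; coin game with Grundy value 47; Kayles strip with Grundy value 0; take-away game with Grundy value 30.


By the Sprague-Grundy theorem, the Grundy value of a sum of games is the XOR of individual Grundy values.
subtraction game: Grundy value = 2. Running XOR: 0 XOR 2 = 2
Nim pile: Grundy value = 61. Running XOR: 2 XOR 61 = 63
octal game heap: Grundy value = 52. Running XOR: 63 XOR 52 = 11
coin game: Grundy value = 47. Running XOR: 11 XOR 47 = 36
Kayles strip: Grundy value = 0. Running XOR: 36 XOR 0 = 36
take-away game: Grundy value = 30. Running XOR: 36 XOR 30 = 58
The combined Grundy value is 58.

58


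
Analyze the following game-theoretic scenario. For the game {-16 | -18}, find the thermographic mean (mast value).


Game = {-16 | -18}, a switch {a | b} with numbers a > b.
Its thermograph has left wall a - t and right wall b + t, which meet at t = (a - b)/2, where both equal (a + b)/2. So the mast (mean value) is at (a + b)/2.
Mean = (-16 + (-18))/2 = -34/2 = -17

-17


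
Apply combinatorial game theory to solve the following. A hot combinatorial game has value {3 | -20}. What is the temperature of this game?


The game is {3 | -20}, a switch {a | b} with numbers a > b.
Cooling {a | b} by t gives {a - t | b + t}, which stops being hot when a - t = b + t, i.e. at t = (a - b)/2. So the temperature of a switch is (a - b)/2.
Temperature = (Left option - Right option) / 2
= (3 - (-20)) / 2
= 23 / 2
= 23/2

23/2


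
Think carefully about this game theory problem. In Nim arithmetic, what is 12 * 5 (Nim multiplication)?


Nim multiplication is bilinear over XOR: (u XOR v) * w = (u*w) XOR (v*w).
So we split each operand into its bit components and XOR the pairwise Nim products.
12 = 4 + 8 (as XOR of powers of 2).
5 = 1 + 4 (as XOR of powers of 2).
Using the standard Nim-product table on single bits:
  2*2 = 3,   2*4 = 8,   2*8 = 12,
  4*4 = 6,   4*8 = 11,  8*8 = 13,
and  1*x = x (identity), k*l = l*k (commutative).
Pairwise Nim products:
  4 * 1 = 4
  4 * 4 = 6
  8 * 1 = 8
  8 * 4 = 11
XOR them: 4 XOR 6 XOR 8 XOR 11 = 1.
Result: 12 * 5 = 1 (in Nim).

1


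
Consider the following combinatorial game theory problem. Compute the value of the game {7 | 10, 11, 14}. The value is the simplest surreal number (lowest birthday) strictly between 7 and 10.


Left options: {7}, max = 7
Right options: {10, 11, 14}, min = 10
All options are numbers and max(Left) < min(Right), so by the simplicity theorem the value is the simplest (earliest-born) number strictly between 7 and 10.
Integers 8 through 9 all lie strictly between 7 and 10.
Among integers, the simplest (lowest birthday = smallest |n|; 0 is born on day 0, +-n on day n) is 8.
No non-integer in the interval can be simpler: if x is a non-integer in the interval, then floor(x) or ceil(x) also lies in the interval (the interval contains an integer), and both are proper prefixes of x's sign expansion, i.e. born earlier. So the game value is 8.
Game value = 8

8


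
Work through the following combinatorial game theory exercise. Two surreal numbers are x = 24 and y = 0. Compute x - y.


x = 24, y = 0
x - y = 24 - 0 = 24

24


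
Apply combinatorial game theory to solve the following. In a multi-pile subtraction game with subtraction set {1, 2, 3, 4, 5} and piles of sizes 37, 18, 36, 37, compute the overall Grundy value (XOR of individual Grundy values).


Subtraction set: {1, 2, 3, 4, 5}
For this subtraction set, G(n) = n mod 6 (period = max + 1 = 6).
Pile 1 (size 37): G(37) = 37 mod 6 = 1
Pile 2 (size 18): G(18) = 18 mod 6 = 0
Pile 3 (size 36): G(36) = 36 mod 6 = 0
Pile 4 (size 37): G(37) = 37 mod 6 = 1
Total Grundy value = XOR of all: 1 XOR 0 XOR 0 XOR 1 = 0

0


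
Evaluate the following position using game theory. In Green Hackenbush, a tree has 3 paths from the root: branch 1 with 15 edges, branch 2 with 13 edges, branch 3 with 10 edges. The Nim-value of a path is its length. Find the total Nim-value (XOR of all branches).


The tree has 3 branches from the ground vertex.
In Green Hackenbush, the Nim-value of a simple path of length k is k.
Branch 1: length 15, Nim-value = 15
Branch 2: length 13, Nim-value = 13
Branch 3: length 10, Nim-value = 10
Total Nim-value = XOR of all branch values:
0 XOR 15 = 15
15 XOR 13 = 2
2 XOR 10 = 8
Nim-value of the tree = 8

8


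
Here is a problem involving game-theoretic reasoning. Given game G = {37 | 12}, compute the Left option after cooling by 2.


Original game: {37 | 12} (a switch {a | b} with a > b).
Cooling by t (for t below the temperature (a - b)/2 = 25/2) taxes each move by t: {a | b} cooled by t is {a - t | b + t}.
Cooling amount: t = 2
Cooled Left option: 37 - 2 = 35
Cooled Right option: 12 + 2 = 14
Cooled game: {35 | 14}
Left option = 35

35


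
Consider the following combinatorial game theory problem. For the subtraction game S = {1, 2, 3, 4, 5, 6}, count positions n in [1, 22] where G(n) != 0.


Subtraction set S = {1, 2, 3, 4, 5, 6}, so G(n) = n mod 7.
G(n) = 0 when n is a multiple of 7.
Multiples of 7 in [1, 22]: 3
N-positions (nonzero Grundy) = 22 - 3 = 19

19


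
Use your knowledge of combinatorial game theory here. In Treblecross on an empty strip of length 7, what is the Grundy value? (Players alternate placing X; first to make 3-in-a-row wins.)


Treblecross: place X on empty cells; 3-in-a-row wins.
Playing within two cells of an existing X lets the opponent win at once, so sensible play treats the cells i-2..i+2 around each X as dead. The player left with no safe cell loses, so this is a normal-play take-away game on strips of safe cells.
Placing X at cell i (0-indexed) of a strip of k safe cells leaves independent strips of sizes max(0, i-2) and max(0, k-i-3). Hence G(k) = mex{ G(max(0,i-2)) XOR G(max(0,k-i-3)) : 0 <= i < k }, with G(0) = 0.
G(1): splits (0,0):0^0=0 -> mex({0}) = 1
G(2): splits (0,0):0^0=0 -> mex({0}) = 1
G(3): splits (0,0):0^0=0 -> mex({0}) = 1
G(4): splits (0,1):0^1=1 (0,0):0^0=0 -> mex({0, 1}) = 2
G(5): splits (0,2):0^1=1 (0,1):0^1=1 (0,0):0^0=0 -> mex({0, 1}) = 2
G(6) = mex({1}) = 0
G(7) = mex({0, 1, 2}) = 3
Therefore G(7) = 3.

3


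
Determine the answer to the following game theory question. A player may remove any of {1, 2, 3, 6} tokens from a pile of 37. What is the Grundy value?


The subtraction set is S = {1, 2, 3, 6}.
G(k) = mex{ G(k - s) : s in S, s <= k }. We compute iteratively: G(0) = 0.
G(1) = mex({0}) = 1
G(2) = mex({0, 1}) = 2
G(3) = mex({0, 1, 2}) = 3
G(4) = mex({1, 2, 3}) = 0
G(5) = mex({0, 2, 3}) = 1
G(6) = mex({0, 1, 3}) = 2
G(7) = mex({0, 1, 2}) = 3
G(8) = mex({1, 2, 3}) = 0
G(9) = mex({0, 2, 3}) = 1
Observe that G(4)..G(9) = 0, 1, 2, 3, 0, 1 repeats G(0)..G(5) = 0, 1, 2, 3, 0, 1.
For k >= max(S) = 6, G(k) is determined by the previous 6 values G(k-6)..G(k-1); a window of 6 consecutive values has recurred shifted by 4, so by induction G(k + 4) = G(k) for all k >= 0: the sequence is periodic from the start with period 4.
One period: G(0..3) = 0, 1, 2, 3.
37 mod 4 = 1, so G(37) = G(1) = 1.

1


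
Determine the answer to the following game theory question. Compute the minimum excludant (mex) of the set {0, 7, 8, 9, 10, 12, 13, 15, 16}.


Set = {0, 7, 8, 9, 10, 12, 13, 15, 16}
0 is in the set.
1 is NOT in the set. This is the mex.
mex = 1

1


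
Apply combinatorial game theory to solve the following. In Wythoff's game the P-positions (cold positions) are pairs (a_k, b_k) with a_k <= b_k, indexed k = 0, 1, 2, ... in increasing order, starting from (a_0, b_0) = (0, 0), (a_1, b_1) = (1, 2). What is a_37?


By Wythoff's theorem, a_k = floor(k * phi) and b_k = floor(k * phi^2) = a_k + k, where phi = (1 + sqrt(5))/2 is the golden ratio.
phi = (1 + sqrt(5))/2 = 1.618034
k = 37
k * phi = 37 * 1.618034 = 59.867258
a_37 = floor(k * phi) = 59

59


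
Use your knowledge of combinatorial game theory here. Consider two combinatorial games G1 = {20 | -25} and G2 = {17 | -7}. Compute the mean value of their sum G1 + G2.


G1 = {20 | -25}, G2 = {17 | -7}
Each is a switch {a | b} with numbers a > b; its mean value is (a + b)/2, and mean value is additive over game sums: m(G1 + G2) = m(G1) + m(G2).
Mean of G1 = (20 + (-25))/2 = -5/2 = -5/2
Mean of G2 = (17 + (-7))/2 = 10/2 = 5
Mean of G1 + G2 = -5/2 + 5 = 5/2

5/2


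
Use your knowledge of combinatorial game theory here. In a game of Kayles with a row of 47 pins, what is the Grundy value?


Kayles: a move removes 1 or 2 adjacent pins from a contiguous row.
Removing pins from a row of k leaves two independent rows (a, b) with a + b = k - 1 (one pin) or a + b = k - 2 (two pins); an end removal gives a = 0.
By Sprague-Grundy, G(k) = mex{ G(a) XOR G(b) } over all these splits. G(0) = 0.
G(1): splits (0,0):0^0=0 -> mex({0}) = 1
G(2): splits (0,1):0^1=1 (0,0):0^0=0 -> mex({0, 1}) = 2
G(3): splits (0,2):0^2=2 (1,1):1^1=0 (0,1):0^1=1 -> mex({0, 1, 2}) = 3
G(4): splits (0,3):0^3=3 (1,2):1^2=3 (0,2):0^2=2 (1,1):1^1=0 -> mex({0, 2, 3}) = 1
G(5): splits (0,4):0^1=1 (1,3):1^3=2 (2,2):2^2=0 (0,3):0^3=3 (1,2):1^2=3 -> mex({0, 1, 2, 3}) = 4
G(6) = mex({0, 1, 2, 4}) = 3
G(7) = mex({0, 1, 3, 4, 5}) = 2
G(8) = mex({0, 2, 3, 5, 6}) = 1
G(9) = mex({0, 1, 2, 3, 6, 7}) = 4
G(10) = mex({0, 1, 3, 4, 5, 7}) = 2
G(11) = mex({0, 1, 2, 3, 4, 5}) = 6
G(12) = mex({0, 1, 2, 3, 5, 6, 7}) = 4
G(13) = mex({0, 2, 3, 4, 6, 7}) = 1
G(14) = mex({0, 1, 4, 5, 6, 7}) = 2
G(15) = mex({0, 1, 2, 3, 4, 5, 6}) = 7
G(16) = mex({0, 2, 3, 5, 6, 7}) = 1
G(17) = mex({0, 1, 2, 3, 5, 6, 7}) = 4
G(18) = mex({0, 1, 2, 4, 5, 6}) = 3
G(19) = mex({0, 1, 3, 4, 5, 7}) = 2
G(20) = mex({0, 2, 3, 4, 5, 6, 7}) = 1
G(21) = mex({0, 1, 2, 3, 5, 6, 7}) = 4
G(22) = mex({0, 1, 2, 3, 4, 5, 7}) = 6
G(23) = mex({0, 1, 2, 3, 4, 5, 6}) = 7
G(24) = mex({0, 1, 2, 3, 5, 6, 7}) = 4
G(25) = mex({0, 2, 3, 4, 6, 7}) = 1
G(26) = mex({0, 1, 3, 4, 5, 6, 7}) = 2
G(27) = mex({0, 1, 2, 3, 4, 5, 6, 7}) = 8
G(28) = mex({0, 1, 2, 3, 4, 6, 7, 8}) = 5
G(29) = mex({0, 1, 2, 3, 5, 6, 7, 8, 9}) = 4
G(30) = mex({0, 1, 2, 3, 4, 5, 6, 9, 10}) = 7
G(31) = mex({0, 1, 3, 4, 5, 7, 10, 11}) = 2
G(32) = mex({0, 2, 3, 4, 5, 6, 7, 9, 11}) = 1
G(33) = mex({0, 1, 2, 3, 4, 5, 6, 7, 9, 12}) = 8
G(34) = mex({0, 1, 2, 3, 4, 5, 7, 8, 11, 12}) = 6
G(35) = mex({0, 1, 2, 3, 4, 5, 6, 8, 9, 10, 11}) = 7
G(36) = mex({0, 1, 2, 3, 5, 6, 7, 9, 10}) = 4
G(37) = mex({0, 2, 3, 4, 6, 7, 9, 10, 11, 12}) = 1
G(38) = mex({0, 1, 3, 4, 5, 6, 7, 9, 10, 11, 12}) = 2
G(39) = mex({0, 1, 2, 4, 5, 6, 7, 9, 10, 12, 14}) = 3
G(40) = mex({0, 2, 3, 4, 6, 7, 11, 12, 14}) = 1
G(41) = mex({0, 1, 2, 3, 5, 6, 7, 9, 10, 11, 12}) = 4
G(42) = mex({0, 1, 2, 3, 4, 5, 6, 9, 10}) = 7
G(43) = mex({0, 1, 3, 4, 5, 7, 9, 10, 12, 15}) = 2
G(44) = mex({0, 2, 3, 4, 5, 6, 7, 9, 10, 12, 15}) = 1
G(45) = mex({0, 1, 2, 3, 4, 5, 6, 7, 9, 10, 12, 14}) = 8
G(46) = mex({0, 1, 3, 4, 5, 7, 8, 11, 12, 14}) = 2
G(47) = mex({0, 1, 2, 3, 4, 5, 6, 8, 9, 10, 11, 12}) = 7
Therefore G(47) = 7.

7


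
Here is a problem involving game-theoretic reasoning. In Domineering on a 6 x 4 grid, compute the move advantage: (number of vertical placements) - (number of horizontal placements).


Board is 6 x 4 (rows x cols).
Left (vertical) placements: (rows-1) * cols = 5 * 4 = 20
Right (horizontal) placements: rows * (cols-1) = 6 * 3 = 18
Advantage = Left - Right = 20 - 18 = 2

2


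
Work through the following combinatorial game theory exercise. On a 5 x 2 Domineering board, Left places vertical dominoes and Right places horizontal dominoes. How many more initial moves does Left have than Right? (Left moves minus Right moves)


Board is 5 x 2 (rows x cols).
Left (vertical) placements: (rows-1) * cols = 4 * 2 = 8
Right (horizontal) placements: rows * (cols-1) = 5 * 1 = 5
Advantage = Left - Right = 8 - 5 = 3

3


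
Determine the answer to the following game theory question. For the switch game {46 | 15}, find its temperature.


The game is {46 | 15}, a switch {a | b} with numbers a > b.
Cooling {a | b} by t gives {a - t | b + t}, which stops being hot when a - t = b + t, i.e. at t = (a - b)/2. So the temperature of a switch is (a - b)/2.
Temperature = (Left option - Right option) / 2
= (46 - (15)) / 2
= 31 / 2
= 31/2

31/2


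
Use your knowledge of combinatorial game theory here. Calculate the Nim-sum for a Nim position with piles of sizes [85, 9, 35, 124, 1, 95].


We need the XOR (exclusive or) of all pile sizes.
After XOR-ing pile 1 (size 85): 0 XOR 85 = 85
After XOR-ing pile 2 (size 9): 85 XOR 9 = 92
After XOR-ing pile 3 (size 35): 92 XOR 35 = 127
After XOR-ing pile 4 (size 124): 127 XOR 124 = 3
After XOR-ing pile 5 (size 1): 3 XOR 1 = 2
After XOR-ing pile 6 (size 95): 2 XOR 95 = 93
The Nim-value of this position is 93.

93


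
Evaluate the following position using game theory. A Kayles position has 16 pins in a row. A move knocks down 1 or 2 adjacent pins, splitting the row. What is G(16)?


Kayles: a move removes 1 or 2 adjacent pins from a contiguous row.
Removing pins from a row of k leaves two independent rows (a, b) with a + b = k - 1 (one pin) or a + b = k - 2 (two pins); an end removal gives a = 0.
By Sprague-Grundy, G(k) = mex{ G(a) XOR G(b) } over all these splits. G(0) = 0.
G(1): splits (0,0):0^0=0 -> mex({0}) = 1
G(2): splits (0,1):0^1=1 (0,0):0^0=0 -> mex({0, 1}) = 2
G(3): splits (0,2):0^2=2 (1,1):1^1=0 (0,1):0^1=1 -> mex({0, 1, 2}) = 3
G(4): splits (0,3):0^3=3 (1,2):1^2=3 (0,2):0^2=2 (1,1):1^1=0 -> mex({0, 2, 3}) = 1
G(5): splits (0,4):0^1=1 (1,3):1^3=2 (2,2):2^2=0 (0,3):0^3=3 (1,2):1^2=3 -> mex({0, 1, 2, 3}) = 4
G(6) = mex({0, 1, 2, 4}) = 3
G(7) = mex({0, 1, 3, 4, 5}) = 2
G(8) = mex({0, 2, 3, 5, 6}) = 1
G(9) = mex({0, 1, 2, 3, 6, 7}) = 4
G(10) = mex({0, 1, 3, 4, 5, 7}) = 2
G(11) = mex({0, 1, 2, 3, 4, 5}) = 6
G(12) = mex({0, 1, 2, 3, 5, 6, 7}) = 4
G(13) = mex({0, 2, 3, 4, 6, 7}) = 1
G(14) = mex({0, 1, 4, 5, 6, 7}) = 2
G(15) = mex({0, 1, 2, 3, 4, 5, 6}) = 7
G(16) = mex({0, 2, 3, 5, 6, 7}) = 1
Therefore G(16) = 1.

1


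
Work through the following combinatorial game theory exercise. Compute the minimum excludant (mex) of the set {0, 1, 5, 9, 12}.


Set = {0, 1, 5, 9, 12}
0 is in the set.
1 is in the set.
2 is NOT in the set. This is the mex.
mex = 2

2


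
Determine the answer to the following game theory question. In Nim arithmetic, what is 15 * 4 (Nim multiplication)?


Nim multiplication is bilinear over XOR: (u XOR v) * w = (u*w) XOR (v*w).
So we split each operand into its bit components and XOR the pairwise Nim products.
15 = 1 + 2 + 4 + 8 (as XOR of powers of 2).
4 = 4 (as XOR of powers of 2).
Using the standard Nim-product table on single bits:
  2*2 = 3,   2*4 = 8,   2*8 = 12,
  4*4 = 6,   4*8 = 11,  8*8 = 13,
and  1*x = x (identity), k*l = l*k (commutative).
Pairwise Nim products:
  1 * 4 = 4
  2 * 4 = 8
  4 * 4 = 6
  8 * 4 = 11
XOR them: 4 XOR 8 XOR 6 XOR 11 = 1.
Result: 15 * 4 = 1 (in Nim).

1


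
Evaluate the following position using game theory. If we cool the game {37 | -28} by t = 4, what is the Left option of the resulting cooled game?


Original game: {37 | -28} (a switch {a | b} with a > b).
Cooling by t (for t below the temperature (a - b)/2 = 65/2) taxes each move by t: {a | b} cooled by t is {a - t | b + t}.
Cooling amount: t = 4
Cooled Left option: 37 - 4 = 33
Cooled Right option: -28 + 4 = -24
Cooled game: {33 | -24}
Left option = 33

33


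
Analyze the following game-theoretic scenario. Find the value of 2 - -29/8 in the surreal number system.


x = 2, y = -29/8
Converting to common denominator: 8
x = 16/8, y = -29/8
x - y = 2 - -29/8 = 45/8

45/8


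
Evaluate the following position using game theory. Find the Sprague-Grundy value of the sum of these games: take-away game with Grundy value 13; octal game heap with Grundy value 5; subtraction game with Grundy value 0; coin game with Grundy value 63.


By the Sprague-Grundy theorem, the Grundy value of a sum of games is the XOR of individual Grundy values.
take-away game: Grundy value = 13. Running XOR: 0 XOR 13 = 13
octal game heap: Grundy value = 5. Running XOR: 13 XOR 5 = 8
subtraction game: Grundy value = 0. Running XOR: 8 XOR 0 = 8
coin game: Grundy value = 63. Running XOR: 8 XOR 63 = 55
The combined Grundy value is 55.

55
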